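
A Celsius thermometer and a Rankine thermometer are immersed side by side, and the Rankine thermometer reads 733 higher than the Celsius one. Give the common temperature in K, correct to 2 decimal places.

574.81 K

Let x be the Celsius reading; then the Rankine reading is 1.8·x + 491.67.
(1.8·x + 491.67) - x = 733  ⇒  (0.8)·x = 241.33  ⇒  x = 301.6625°C.
In kelvin: 301.6625 + 273.15 = 574.81 K.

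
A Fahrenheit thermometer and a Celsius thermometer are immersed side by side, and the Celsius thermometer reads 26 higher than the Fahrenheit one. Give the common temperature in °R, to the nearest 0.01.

361.17°R

Let x be the Fahrenheit reading; then the Celsius reading is 5/9·x - 17.7778.
(5/9·x - 17.7778) - x = 26  ⇒  (-4/9)·x = 43.7778  ⇒  x = -98.5000°F.
In Celsius: (-98.5 - 32) × 5/9 = -72.5000°C.
In Rankine: -72.5000 × 1.8 + 491.67 = 361.17°R.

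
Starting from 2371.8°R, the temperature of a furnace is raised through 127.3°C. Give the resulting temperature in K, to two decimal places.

Initial temperature in Celsius: (2371.8 - 491.67) × 5/9 = 1044.5167°C.
Final Celsius temperature: 1044.5167 + 127.3000 = 1171.8167°C.
In kelvin: 1171.8167 + 273.15 = 1444.97 K.

1444.97 K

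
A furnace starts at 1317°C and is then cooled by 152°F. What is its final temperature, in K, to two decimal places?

1505.71 K

The 152°F change is an interval, so only the factor 5/9 applies: -152 × 5/9 = -84.4444°C.
Final Celsius temperature: 1317.0000 - 84.4444 = 1232.5556°C.
In kelvin: 1232.5556 + 273.15 = 1505.71 K.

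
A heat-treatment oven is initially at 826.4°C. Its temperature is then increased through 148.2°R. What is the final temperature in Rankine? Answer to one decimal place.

2127.4°R

The 148.2°R change is an interval, so only the factor 5/9 applies: +148.2 × 5/9 = +82.3333°C.
Final Celsius temperature: 826.4000 + 82.3333 = 908.7333°C.
In Rankine: 908.7333 × 1.8 + 491.67 = 2127.4°R.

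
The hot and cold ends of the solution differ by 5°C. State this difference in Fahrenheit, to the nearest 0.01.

9.00°F

Only the scale ratio 1.8 matters for a change in temperature.
5 × 1.8 = 9.00.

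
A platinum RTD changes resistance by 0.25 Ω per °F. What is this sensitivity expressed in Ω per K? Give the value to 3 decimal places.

Since only a temperature interval is involved, the additive offset between the scales drops out.
A change of 1 K is a change of 1.8°F, so per K the value is 0.25 × 1.8 = 0.450.

0.450 Ω per K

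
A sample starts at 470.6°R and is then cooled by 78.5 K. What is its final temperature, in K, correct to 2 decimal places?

Initial temperature in Celsius: (470.6 - 491.67) × 5/9 = -11.7056°C.
The 78.5 K change is an interval; Kelvin and Celsius degrees are the same size, so ΔC = -78.5°C.
Final Celsius temperature: -11.7056 - 78.5000 = -90.2056°C.
In kelvin: -90.2056 + 273.15 = 182.94 K.

182.94 K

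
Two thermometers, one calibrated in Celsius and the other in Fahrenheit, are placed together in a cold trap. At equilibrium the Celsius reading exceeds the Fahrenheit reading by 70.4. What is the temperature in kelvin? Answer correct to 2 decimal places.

145.15 K

Let x be the Celsius reading; then the Fahrenheit reading is 1.8·x + 32.
(1.8·x + 32) - x = -70.4  ⇒  (0.8)·x = -102.4  ⇒  x = -128.0000°C.
In kelvin: -128.0000 + 273.15 = 145.15 K.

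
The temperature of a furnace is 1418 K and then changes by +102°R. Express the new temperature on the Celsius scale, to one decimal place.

Initial temperature in Celsius: 1418 - 273.15 = 1144.8500°C.
The 102°R change is an interval, so only the factor 5/9 applies: +102 × 5/9 = +56.6667°C.
Final Celsius temperature: 1144.8500 + 56.6667 = 1201.5167°C.

1201.5°C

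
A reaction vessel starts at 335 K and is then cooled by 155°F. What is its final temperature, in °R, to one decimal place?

448.0°R

Initial temperature in Celsius: 335 - 273.15 = 61.8500°C.
The 155°F change is an interval, so only the factor 5/9 applies: -155 × 5/9 = -86.1111°C.
Final Celsius temperature: 61.8500 - 86.1111 = -24.2611°C.
In Rankine: -24.2611 × 1.8 + 491.67 = 448.0°R.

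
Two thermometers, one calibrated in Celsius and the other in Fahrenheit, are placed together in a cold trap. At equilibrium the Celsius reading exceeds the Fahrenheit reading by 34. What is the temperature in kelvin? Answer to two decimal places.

Let x be the Celsius reading; then the Fahrenheit reading is 1.8·x + 32.
(1.8·x + 32) - x = -34  ⇒  (0.8)·x = -66  ⇒  x = -82.5000°C.
In kelvin: -82.5000 + 273.15 = 190.65 K.

190.65 K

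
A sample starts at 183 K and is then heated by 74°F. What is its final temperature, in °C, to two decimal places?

-49.04°C

Initial temperature in Celsius: 183 - 273.15 = -90.1500°C.
The 74°F change is an interval, so only the factor 5/9 applies: +74 × 5/9 = +41.1111°C.
Final Celsius temperature: -90.1500 + 41.1111 = -49.0389°C.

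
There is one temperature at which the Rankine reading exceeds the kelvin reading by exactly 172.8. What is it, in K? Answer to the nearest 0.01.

Let K be the kelvin reading. The Rankine reading is R = 1.8·K.
Require R - K = 172.8: (0.8)·K = 172.8.
K = (172.8) / (0.8) = 216.00.

216.00 K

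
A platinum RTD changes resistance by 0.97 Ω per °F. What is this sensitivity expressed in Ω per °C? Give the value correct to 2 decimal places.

Since only a temperature interval is involved, the additive offset between the scales drops out.
A change of 1°C is a change of 1.8°F, so per °C the value is 0.97 × 1.8 = 1.75.

1.75 Ω per °C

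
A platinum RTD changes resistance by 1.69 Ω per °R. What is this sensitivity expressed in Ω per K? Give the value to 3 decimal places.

Since only a temperature interval is involved, the additive offset between the scales drops out.
A change of 1 K is a change of 1.8°R, so per K the value is 1.69 × 1.8 = 3.042.

3.042 Ω per K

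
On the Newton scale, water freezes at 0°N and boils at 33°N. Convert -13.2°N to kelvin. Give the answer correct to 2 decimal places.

Linear interpolation between the fixed points: C = (-13.2 - 0) × 100 / (33 - 0) = -40.0000°C.
Then -40.0000 + 273.15 = 233.15 K.

233.15 K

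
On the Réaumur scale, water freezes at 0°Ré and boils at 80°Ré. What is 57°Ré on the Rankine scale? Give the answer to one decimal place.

Linear interpolation between the fixed points: C = (57 - 0) × 100 / (80 - 0) = 71.2500°C.
Then 71.2500 × 1.8 + 491.67 = 619.9°R.

619.9°R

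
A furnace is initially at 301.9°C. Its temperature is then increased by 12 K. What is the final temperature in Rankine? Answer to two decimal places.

1056.69°R

The 12 K change is an interval; Kelvin and Celsius degrees are the same size, so ΔC = +12°C.
Final Celsius temperature: 301.9000 + 12.0000 = 313.9000°C.
In Rankine: 313.9000 × 1.8 + 491.67 = 1056.69°R.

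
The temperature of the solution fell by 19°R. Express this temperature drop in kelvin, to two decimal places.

10.56 K

For a temperature interval the offset drops out; only the factor 5/9 applies.
19 × 5/9 = 10.56.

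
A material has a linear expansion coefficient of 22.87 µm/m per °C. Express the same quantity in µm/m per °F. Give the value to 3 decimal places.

12.706 µm/m per °F

The quantity depends on a temperature interval, so only the ratio of degree sizes applies; the offset between the scales is irrelevant.
A change of 1°F is a change of 5/9°C, so per °F the value is 22.87 × 5/9 = 12.706.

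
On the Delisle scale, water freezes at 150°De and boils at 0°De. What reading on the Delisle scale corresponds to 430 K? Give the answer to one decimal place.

-85.3°De

First in Celsius: 430 - 273.15 = 156.8500°C.
Linearly onto the Delisle scale: 150 + (156.8500 / 100) × (0 - 150) = -85.3°De.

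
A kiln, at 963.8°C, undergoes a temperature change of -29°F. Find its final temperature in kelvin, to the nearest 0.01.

1220.84 K

The 29°F change is an interval, so only the factor 5/9 applies: -29 × 5/9 = -16.1111°C.
Final Celsius temperature: 963.8000 - 16.1111 = 947.6889°C.
In kelvin: 947.6889 + 273.15 = 1220.84 K.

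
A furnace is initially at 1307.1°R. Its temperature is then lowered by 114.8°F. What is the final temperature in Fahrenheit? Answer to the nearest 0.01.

Initial temperature in Celsius: (1307.1 - 491.67) × 5/9 = 453.0167°C.
The 114.8°F change is an interval, so only the factor 5/9 applies: -114.8 × 5/9 = -63.7778°C.
Final Celsius temperature: 453.0167 - 63.7778 = 389.2389°C.
In Fahrenheit: 389.2389 × 1.8 + 32 = 732.63°F.

732.63°F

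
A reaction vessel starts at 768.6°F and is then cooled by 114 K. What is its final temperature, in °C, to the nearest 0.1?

Initial temperature in Celsius: (768.6 - 32) × 5/9 = 409.2222°C.
The 114 K change is an interval; Kelvin and Celsius degrees are the same size, so ΔC = -114°C.
Final Celsius temperature: 409.2222 - 114.0000 = 295.2222°C.

295.2°C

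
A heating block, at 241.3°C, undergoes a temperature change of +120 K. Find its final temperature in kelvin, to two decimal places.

The 120 K change is an interval; Kelvin and Celsius degrees are the same size, so ΔC = +120°C.
Final Celsius temperature: 241.3000 + 120.0000 = 361.3000°C.
In kelvin: 361.3000 + 273.15 = 634.45 K.

634.45 K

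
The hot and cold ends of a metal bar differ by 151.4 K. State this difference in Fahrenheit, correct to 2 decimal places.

272.52°F

Only the scale ratio 1.8 matters for a change in temperature.
151.4 × 1.8 = 272.52.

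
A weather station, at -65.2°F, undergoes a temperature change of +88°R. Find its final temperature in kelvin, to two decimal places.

268.04 K

Initial temperature in Celsius: (-65.2 - 32) × 5/9 = -54.0000°C.
The 88°R change is an interval, so only the factor 5/9 applies: +88 × 5/9 = +48.8889°C.
Final Celsius temperature: -54.0000 + 48.8889 = -5.1111°C.
In kelvin: -5.1111 + 273.15 = 268.04 K.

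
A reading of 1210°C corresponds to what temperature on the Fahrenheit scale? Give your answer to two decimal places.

In Fahrenheit: 1210.0000 × 1.8 + 32 = 2210.00°F.

2210.00°F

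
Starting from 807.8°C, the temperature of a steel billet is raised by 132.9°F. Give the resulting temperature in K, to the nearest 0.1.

The 132.9°F change is an interval, so only the factor 5/9 applies: +132.9 × 5/9 = +73.8333°C.
Final Celsius temperature: 807.8000 + 73.8333 = 881.6333°C.
In kelvin: 881.6333 + 273.15 = 1154.8 K.

1154.8 K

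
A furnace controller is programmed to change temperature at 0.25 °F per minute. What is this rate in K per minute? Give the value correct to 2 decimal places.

0.14 K/minute

The quantity depends on a temperature interval, so only the ratio of degree sizes applies; the offset between the scales is irrelevant.
A change of 1°F is a change of 5/9 K, so 0.25 × 5/9 = 0.14.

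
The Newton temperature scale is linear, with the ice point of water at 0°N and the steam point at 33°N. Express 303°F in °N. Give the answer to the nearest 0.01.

49.68°N

First in Celsius: (303 - 32) × 5/9 = 150.5556°C.
Linearly onto the Newton scale: 0 + (150.5556 / 100) × (33 - 0) = 49.68°N.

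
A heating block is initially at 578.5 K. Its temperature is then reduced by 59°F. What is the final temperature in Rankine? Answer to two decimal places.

Initial temperature in Celsius: 578.5 - 273.15 = 305.3500°C.
The 59°F change is an interval, so only the factor 5/9 applies: -59 × 5/9 = -32.7778°C.
Final Celsius temperature: 305.3500 - 32.7778 = 272.5722°C.
In Rankine: 272.5722 × 1.8 + 491.67 = 982.30°R.

982.30°R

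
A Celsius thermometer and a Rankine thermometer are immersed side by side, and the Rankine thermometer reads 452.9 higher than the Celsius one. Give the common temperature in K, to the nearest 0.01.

Let x be the Celsius reading; then the Rankine reading is 1.8·x + 491.67.
(1.8·x + 491.67) - x = 452.9  ⇒  (0.8)·x = -38.77  ⇒  x = -48.4625°C.
In kelvin: -48.4625 + 273.15 = 224.69 K.

224.69 K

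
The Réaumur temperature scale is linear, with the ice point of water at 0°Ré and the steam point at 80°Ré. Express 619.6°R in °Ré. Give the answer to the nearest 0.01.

First in Celsius: (619.6 - 491.67) × 5/9 = 71.0722°C.
Linearly onto the Réaumur scale: 0 + (71.0722 / 100) × (80 - 0) = 56.86°Ré.

56.86°Ré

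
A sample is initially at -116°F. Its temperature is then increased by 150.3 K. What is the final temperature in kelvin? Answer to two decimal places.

Initial temperature in Celsius: (-116 - 32) × 5/9 = -82.2222°C.
The 150.3 K change is an interval; Kelvin and Celsius degrees are the same size, so ΔC = +150.3°C.
Final Celsius temperature: -82.2222 + 150.3000 = 68.0778°C.
In kelvin: 68.0778 + 273.15 = 341.23 K.

341.23 K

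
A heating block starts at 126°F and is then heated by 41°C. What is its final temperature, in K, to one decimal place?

366.4 K

Initial temperature in Celsius: (126 - 32) × 5/9 = 52.2222°C.
Final Celsius temperature: 52.2222 + 41.0000 = 93.2222°C.
In kelvin: 93.2222 + 273.15 = 366.4 K.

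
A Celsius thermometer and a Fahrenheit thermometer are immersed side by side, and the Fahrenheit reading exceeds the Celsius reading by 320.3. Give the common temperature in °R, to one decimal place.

1140.3°R

Let x be the Celsius reading; then the Fahrenheit reading is 1.8·x + 32.
(1.8·x + 32) - x = 320.3  ⇒  (0.8)·x = 288.3  ⇒  x = 360.3750°C.
In Rankine: 360.3750 × 1.8 + 491.67 = 1140.3°R.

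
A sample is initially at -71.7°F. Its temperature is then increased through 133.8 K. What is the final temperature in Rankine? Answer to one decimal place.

Initial temperature in Celsius: (-71.7 - 32) × 5/9 = -57.6111°C.
The 133.8 K change is an interval; Kelvin and Celsius degrees are the same size, so ΔC = +133.8°C.
Final Celsius temperature: -57.6111 + 133.8000 = 76.1889°C.
In Rankine: 76.1889 × 1.8 + 491.67 = 628.8°R.

628.8°R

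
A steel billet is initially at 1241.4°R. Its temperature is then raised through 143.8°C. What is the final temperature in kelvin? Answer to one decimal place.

Initial temperature in Celsius: (1241.4 - 491.67) × 5/9 = 416.5167°C.
Final Celsius temperature: 416.5167 + 143.8000 = 560.3167°C.
In kelvin: 560.3167 + 273.15 = 833.5 K.

833.5 K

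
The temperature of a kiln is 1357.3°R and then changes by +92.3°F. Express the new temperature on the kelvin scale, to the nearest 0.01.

Initial temperature in Celsius: (1357.3 - 491.67) × 5/9 = 480.9056°C.
The 92.3°F change is an interval, so only the factor 5/9 applies: +92.3 × 5/9 = +51.2778°C.
Final Celsius temperature: 480.9056 + 51.2778 = 532.1833°C.
In kelvin: 532.1833 + 273.15 = 805.33 K.

805.33 K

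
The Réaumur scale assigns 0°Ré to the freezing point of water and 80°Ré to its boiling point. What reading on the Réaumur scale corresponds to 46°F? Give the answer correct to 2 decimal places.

First in Celsius: (46 - 32) × 5/9 = 7.7778°C.
Linearly onto the Réaumur scale: 0 + (7.7778 / 100) × (80 - 0) = 6.22°Ré.

6.22°Ré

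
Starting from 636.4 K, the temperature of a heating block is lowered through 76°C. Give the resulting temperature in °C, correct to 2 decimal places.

Initial temperature in Celsius: 636.4 - 273.15 = 363.2500°C.
Final Celsius temperature: 363.2500 - 76.0000 = 287.2500°C.

287.25°C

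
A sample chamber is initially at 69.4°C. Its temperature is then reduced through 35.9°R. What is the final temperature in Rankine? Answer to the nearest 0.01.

The 35.9°R change is an interval, so only the factor 5/9 applies: -35.9 × 5/9 = -19.9444°C.
Final Celsius temperature: 69.4000 - 19.9444 = 49.4556°C.
In Rankine: 49.4556 × 1.8 + 491.67 = 580.69°R.

580.69°R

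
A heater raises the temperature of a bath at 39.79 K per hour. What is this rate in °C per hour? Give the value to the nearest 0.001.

The quantity depends on a temperature interval, so only the ratio of degree sizes applies; the offset between the scales is irrelevant.
A change of 1 K is a change of 1°C, so 39.79 × 1 = 39.790.

39.790 °C/hour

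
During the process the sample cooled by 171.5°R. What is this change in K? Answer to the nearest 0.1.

95.3 K

Only the scale ratio 5/9 matters for a change in temperature.
171.5 × 5/9 = 95.3.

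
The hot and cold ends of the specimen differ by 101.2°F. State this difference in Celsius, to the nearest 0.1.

Only the scale ratio 5/9 matters for a change in temperature.
101.2 × 5/9 = 56.2.

56.2°C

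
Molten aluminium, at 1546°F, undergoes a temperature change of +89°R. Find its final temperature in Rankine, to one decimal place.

Initial temperature in Celsius: (1546 - 32) × 5/9 = 841.1111°C.
The 89°R change is an interval, so only the factor 5/9 applies: +89 × 5/9 = +49.4444°C.
Final Celsius temperature: 841.1111 + 49.4444 = 890.5556°C.
In Rankine: 890.5556 × 1.8 + 491.67 = 2094.7°R.

2094.7°R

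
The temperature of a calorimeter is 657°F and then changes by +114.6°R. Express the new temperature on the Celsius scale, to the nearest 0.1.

410.9°C

Initial temperature in Celsius: (657 - 32) × 5/9 = 347.2222°C.
The 114.6°R change is an interval, so only the factor 5/9 applies: +114.6 × 5/9 = +63.6667°C.
Final Celsius temperature: 347.2222 + 63.6667 = 410.8889°C.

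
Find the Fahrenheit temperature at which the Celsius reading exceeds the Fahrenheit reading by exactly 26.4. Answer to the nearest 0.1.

Let F be the Fahrenheit reading. The Celsius reading is C = 5/9·F - 17.7778.
Require C - F = 26.4: (-4/9)·F - 17.7778 = 26.4.
F = (26.4 + 17.7778) / (-4/9) = -99.4.

-99.4°F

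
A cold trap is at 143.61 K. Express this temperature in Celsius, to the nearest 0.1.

-129.5°C

In Celsius: 143.61 - 273.15 = -129.5400°C.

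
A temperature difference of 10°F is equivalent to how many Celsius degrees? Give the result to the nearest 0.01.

5.56°C

Only the scale ratio 5/9 matters for a change in temperature.
10 × 5/9 = 5.56.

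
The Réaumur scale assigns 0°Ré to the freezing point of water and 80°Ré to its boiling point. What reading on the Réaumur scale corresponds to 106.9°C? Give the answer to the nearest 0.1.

85.5°Ré

Linearly onto the Réaumur scale: 0 + (106.9000 / 100) × (80 - 0) = 85.5°Ré.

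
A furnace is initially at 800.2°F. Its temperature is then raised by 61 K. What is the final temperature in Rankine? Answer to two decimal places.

Initial temperature in Celsius: (800.2 - 32) × 5/9 = 426.7778°C.
The 61 K change is an interval; Kelvin and Celsius degrees are the same size, so ΔC = +61°C.
Final Celsius temperature: 426.7778 + 61.0000 = 487.7778°C.
In Rankine: 487.7778 × 1.8 + 491.67 = 1369.67°R.

1369.67°R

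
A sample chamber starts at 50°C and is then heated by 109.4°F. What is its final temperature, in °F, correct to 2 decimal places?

231.40°F

The 109.4°F change is an interval, so only the factor 5/9 applies: +109.4 × 5/9 = +60.7778°C.
Final Celsius temperature: 50.0000 + 60.7778 = 110.7778°C.
In Fahrenheit: 110.7778 × 1.8 + 32 = 231.40°F.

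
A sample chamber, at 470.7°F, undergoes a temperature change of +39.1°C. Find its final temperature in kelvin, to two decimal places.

555.97 K

Initial temperature in Celsius: (470.7 - 32) × 5/9 = 243.7222°C.
Final Celsius temperature: 243.7222 + 39.1000 = 282.8222°C.
In kelvin: 282.8222 + 273.15 = 555.97 K.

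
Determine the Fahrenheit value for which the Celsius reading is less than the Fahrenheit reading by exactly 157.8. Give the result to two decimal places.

Let F be the Fahrenheit reading. The Celsius reading is C = 5/9·F - 17.7778.
Require C - F = -157.8: (-4/9)·F - 17.7778 = -157.8.
F = (-157.8 + 17.7778) / (-4/9) = 315.05.

315.05°F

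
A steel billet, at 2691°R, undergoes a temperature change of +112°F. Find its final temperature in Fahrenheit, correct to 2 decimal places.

Initial temperature in Celsius: (2691 - 491.67) × 5/9 = 1221.8500°C.
The 112°F change is an interval, so only the factor 5/9 applies: +112 × 5/9 = +62.2222°C.
Final Celsius temperature: 1221.8500 + 62.2222 = 1284.0722°C.
In Fahrenheit: 1284.0722 × 1.8 + 32 = 2343.33°F.

2343.33°F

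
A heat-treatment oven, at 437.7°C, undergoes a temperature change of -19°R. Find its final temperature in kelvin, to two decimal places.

The 19°R change is an interval, so only the factor 5/9 applies: -19 × 5/9 = -10.5556°C.
Final Celsius temperature: 437.7000 - 10.5556 = 427.1444°C.
In kelvin: 427.1444 + 273.15 = 700.29 K.

700.29 K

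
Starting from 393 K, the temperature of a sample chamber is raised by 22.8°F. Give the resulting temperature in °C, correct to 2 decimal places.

132.52°C

Initial temperature in Celsius: 393 - 273.15 = 119.8500°C.
The 22.8°F change is an interval, so only the factor 5/9 applies: +22.8 × 5/9 = +12.6667°C.
Final Celsius temperature: 119.8500 + 12.6667 = 132.5167°C.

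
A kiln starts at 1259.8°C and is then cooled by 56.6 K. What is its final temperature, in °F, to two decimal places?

The 56.6 K change is an interval; Kelvin and Celsius degrees are the same size, so ΔC = -56.6°C.
Final Celsius temperature: 1259.8000 - 56.6000 = 1203.2000°C.
In Fahrenheit: 1203.2000 × 1.8 + 32 = 2197.76°F.

2197.76°F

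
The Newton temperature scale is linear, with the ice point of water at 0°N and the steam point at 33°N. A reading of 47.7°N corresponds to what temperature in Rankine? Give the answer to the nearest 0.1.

751.9°R

Linear interpolation between the fixed points: C = (47.7 - 0) × 100 / (33 - 0) = 144.5455°C.
Then 144.5455 × 1.8 + 491.67 = 751.9°R.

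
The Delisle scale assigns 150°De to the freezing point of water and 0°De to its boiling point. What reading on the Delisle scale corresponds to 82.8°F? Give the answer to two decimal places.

107.67°De

First in Celsius: (82.8 - 32) × 5/9 = 28.2222°C.
Linearly onto the Delisle scale: 150 + (28.2222 / 100) × (0 - 150) = 107.67°De.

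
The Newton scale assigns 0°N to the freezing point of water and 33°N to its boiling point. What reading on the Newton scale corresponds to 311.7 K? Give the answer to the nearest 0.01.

First in Celsius: 311.7 - 273.15 = 38.5500°C.
Linearly onto the Newton scale: 0 + (38.5500 / 100) × (33 - 0) = 12.72°N.

12.72°N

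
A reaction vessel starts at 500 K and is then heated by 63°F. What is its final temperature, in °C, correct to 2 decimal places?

Initial temperature in Celsius: 500 - 273.15 = 226.8500°C.
The 63°F change is an interval, so only the factor 5/9 applies: +63 × 5/9 = +35.0000°C.
Final Celsius temperature: 226.8500 + 35.0000 = 261.8500°C.

261.85°C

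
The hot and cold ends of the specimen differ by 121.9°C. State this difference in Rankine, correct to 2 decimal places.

219.42°R

Only the scale ratio 1.8 matters for a change in temperature.
121.9 × 1.8 = 219.42.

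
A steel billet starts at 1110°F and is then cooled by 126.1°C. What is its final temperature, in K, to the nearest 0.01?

745.94 K

Initial temperature in Celsius: (1110 - 32) × 5/9 = 598.8889°C.
Final Celsius temperature: 598.8889 - 126.1000 = 472.7889°C.
In kelvin: 472.7889 + 273.15 = 745.94 K.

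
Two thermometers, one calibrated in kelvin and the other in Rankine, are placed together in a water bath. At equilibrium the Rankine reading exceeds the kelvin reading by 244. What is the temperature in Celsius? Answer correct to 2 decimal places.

31.85°C

Let x be the kelvin reading; then the Rankine reading is 1.8·x.
(1.8·x) - x = 244  ⇒  (0.8)·x = 244  ⇒  x = 305.0000 K.
In Celsius: 305 - 273.15 = 31.85°C.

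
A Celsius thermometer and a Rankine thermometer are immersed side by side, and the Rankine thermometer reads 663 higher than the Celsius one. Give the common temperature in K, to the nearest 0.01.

Let x be the Celsius reading; then the Rankine reading is 1.8·x + 491.67.
(1.8·x + 491.67) - x = 663  ⇒  (0.8)·x = 171.33  ⇒  x = 214.1625°C.
In kelvin: 214.1625 + 273.15 = 487.31 K.

487.31 K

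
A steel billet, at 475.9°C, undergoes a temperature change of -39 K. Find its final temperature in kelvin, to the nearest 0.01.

710.05 K

The 39 K change is an interval; Kelvin and Celsius degrees are the same size, so ΔC = -39°C.
Final Celsius temperature: 475.9000 - 39.0000 = 436.9000°C.
In kelvin: 436.9000 + 273.15 = 710.05 K.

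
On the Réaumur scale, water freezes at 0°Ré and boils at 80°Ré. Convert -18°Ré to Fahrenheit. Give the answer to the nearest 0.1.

Linear interpolation between the fixed points: C = (-18 - 0) × 100 / (80 - 0) = -22.5000°C.
Then -22.5000 × 1.8 + 32 = -8.5°F.

-8.5°F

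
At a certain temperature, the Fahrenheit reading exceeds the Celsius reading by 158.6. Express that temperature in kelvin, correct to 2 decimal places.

Let x be the Fahrenheit reading; then the Celsius reading is 5/9·x - 17.7778.
(5/9·x - 17.7778) - x = -158.6  ⇒  (-4/9)·x = -140.822  ⇒  x = 316.8500°F.
In Celsius: (316.85 - 32) × 5/9 = 158.2500°C.
In kelvin: 158.2500 + 273.15 = 431.40 K.

431.40 K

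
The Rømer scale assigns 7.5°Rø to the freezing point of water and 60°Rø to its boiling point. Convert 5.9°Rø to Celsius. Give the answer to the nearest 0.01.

Linear interpolation between the fixed points: C = (5.9 - 7.5) × 100 / (60 - 7.5) = -3.0476°C.

-3.05°C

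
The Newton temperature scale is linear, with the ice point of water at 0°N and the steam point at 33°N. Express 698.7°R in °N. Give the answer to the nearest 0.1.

38.0°N

First in Celsius: (698.7 - 491.67) × 5/9 = 115.0167°C.
Linearly onto the Newton scale: 0 + (115.0167 / 100) × (33 - 0) = 38.0°N.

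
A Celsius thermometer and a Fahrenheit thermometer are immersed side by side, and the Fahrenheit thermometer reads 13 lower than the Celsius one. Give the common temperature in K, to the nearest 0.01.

216.90 K

Let x be the Celsius reading; then the Fahrenheit reading is 1.8·x + 32.
(1.8·x + 32) - x = -13  ⇒  (0.8)·x = -45  ⇒  x = -56.2500°C.
In kelvin: -56.2500 + 273.15 = 216.90 K.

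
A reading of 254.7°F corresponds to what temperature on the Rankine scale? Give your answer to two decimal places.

In Celsius: (254.7 - 32) × 5/9 = 123.7222°C.
In Rankine: 123.7222 × 1.8 + 491.67 = 714.37°R.

714.37°R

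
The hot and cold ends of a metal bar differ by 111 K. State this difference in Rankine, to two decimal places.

An interval of 1 K corresponds to 1.8°R.
111 × 1.8 = 199.80.

199.80°R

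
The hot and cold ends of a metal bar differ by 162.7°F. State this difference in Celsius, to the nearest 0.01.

Only the scale ratio 5/9 matters for a change in temperature.
162.7 × 5/9 = 90.39.

90.39°C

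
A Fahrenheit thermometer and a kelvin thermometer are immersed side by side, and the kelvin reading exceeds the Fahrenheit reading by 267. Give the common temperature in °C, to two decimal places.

-32.31°C

Let x be the Fahrenheit reading; then the kelvin reading is 5/9·x + 255.372.
(5/9·x + 255.372) - x = 267  ⇒  (-4/9)·x = 11.6278  ⇒  x = -26.1625°F.
In Celsius: (-26.1625 - 32) × 5/9 = -32.31°C.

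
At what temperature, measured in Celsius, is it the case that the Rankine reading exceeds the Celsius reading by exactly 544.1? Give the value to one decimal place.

Let C be the Celsius reading. The Rankine reading is R = 1.8·C + 491.67.
Require R - C = 544.1: (0.8)·C + 491.67 = 544.1.
C = (544.1 - 491.67) / (0.8) = 65.5.

65.5°C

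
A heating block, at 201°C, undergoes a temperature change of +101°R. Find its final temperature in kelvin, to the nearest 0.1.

530.3 K

The 101°R change is an interval, so only the factor 5/9 applies: +101 × 5/9 = +56.1111°C.
Final Celsius temperature: 201.0000 + 56.1111 = 257.1111°C.
In kelvin: 257.1111 + 273.15 = 530.3 K.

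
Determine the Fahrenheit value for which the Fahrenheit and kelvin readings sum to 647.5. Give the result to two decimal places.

Let F be the Fahrenheit reading. The kelvin reading is K = 5/9·F + 255.372.
Require F + K = 647.5: (14/9)·F + 255.372 = 647.5.
F = (647.5 - 255.372) / (14/9) = 252.08.

252.08°F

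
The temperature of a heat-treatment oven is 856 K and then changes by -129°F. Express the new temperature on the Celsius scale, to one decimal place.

511.2°C

Initial temperature in Celsius: 856 - 273.15 = 582.8500°C.
The 129°F change is an interval, so only the factor 5/9 applies: -129 × 5/9 = -71.6667°C.
Final Celsius temperature: 582.8500 - 71.6667 = 511.1833°C.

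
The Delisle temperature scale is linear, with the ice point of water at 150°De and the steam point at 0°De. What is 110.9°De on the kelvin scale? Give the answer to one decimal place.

299.2 K

Linear interpolation between the fixed points: C = (110.9 - 150) × 100 / (0 - 150) = 26.0667°C.
Then 26.0667 + 273.15 = 299.2 K.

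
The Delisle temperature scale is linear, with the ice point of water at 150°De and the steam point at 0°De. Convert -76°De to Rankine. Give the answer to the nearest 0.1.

Linear interpolation between the fixed points: C = (-76 - 150) × 100 / (0 - 150) = 150.6667°C.
Then 150.6667 × 1.8 + 491.67 = 762.9°R.

762.9°R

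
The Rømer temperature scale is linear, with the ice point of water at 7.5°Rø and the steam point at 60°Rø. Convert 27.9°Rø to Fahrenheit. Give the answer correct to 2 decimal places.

101.94°F

Linear interpolation between the fixed points: C = (27.9 - 7.5) × 100 / (60 - 7.5) = 38.8571°C.
Then 38.8571 × 1.8 + 32 = 101.94°F.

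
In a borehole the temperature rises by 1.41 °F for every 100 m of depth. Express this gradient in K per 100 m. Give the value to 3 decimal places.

Since only a temperature interval is involved, the additive offset between the scales drops out.
A change of 1°F is a change of 5/9 K, so 1.41 × 5/9 = 0.783.

0.783 K/100 m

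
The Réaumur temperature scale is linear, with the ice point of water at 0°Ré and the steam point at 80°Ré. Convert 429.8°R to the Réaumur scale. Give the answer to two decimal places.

-27.50°Ré

First in Celsius: (429.8 - 491.67) × 5/9 = -34.3722°C.
Linearly onto the Réaumur scale: 0 + (-34.3722 / 100) × (80 - 0) = -27.50°Ré.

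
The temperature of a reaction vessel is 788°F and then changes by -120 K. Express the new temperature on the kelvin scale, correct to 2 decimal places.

573.15 K

Initial temperature in Celsius: (788 - 32) × 5/9 = 420.0000°C.
The 120 K change is an interval; Kelvin and Celsius degrees are the same size, so ΔC = -120°C.
Final Celsius temperature: 420.0000 - 120.0000 = 300.0000°C.
In kelvin: 300.0000 + 273.15 = 573.15 K.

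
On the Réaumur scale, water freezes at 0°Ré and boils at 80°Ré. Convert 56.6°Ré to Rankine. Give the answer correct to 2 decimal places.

619.02°R

Linear interpolation between the fixed points: C = (56.6 - 0) × 100 / (80 - 0) = 70.7500°C.
Then 70.7500 × 1.8 + 491.67 = 619.02°R.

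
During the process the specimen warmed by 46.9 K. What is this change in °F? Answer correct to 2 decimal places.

84.42°F

For a temperature interval the offset drops out; only the factor 1.8 applies.
46.9 × 1.8 = 84.42.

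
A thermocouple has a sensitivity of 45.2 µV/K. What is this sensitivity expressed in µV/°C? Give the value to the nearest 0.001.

Since only a temperature interval is involved, the additive offset between the scales drops out.
A change of 1°C is a change of 1 K, so per °C the value is 45.2 × 1 = 45.200.

45.200 µV/°C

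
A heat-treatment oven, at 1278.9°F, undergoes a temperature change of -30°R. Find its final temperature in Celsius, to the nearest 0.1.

Initial temperature in Celsius: (1278.9 - 32) × 5/9 = 692.7222°C.
The 30°R change is an interval, so only the factor 5/9 applies: -30 × 5/9 = -16.6667°C.
Final Celsius temperature: 692.7222 - 16.6667 = 676.0556°C.

676.1°C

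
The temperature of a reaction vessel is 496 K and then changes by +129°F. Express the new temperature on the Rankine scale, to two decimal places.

Initial temperature in Celsius: 496 - 273.15 = 222.8500°C.
The 129°F change is an interval, so only the factor 5/9 applies: +129 × 5/9 = +71.6667°C.
Final Celsius temperature: 222.8500 + 71.6667 = 294.5167°C.
In Rankine: 294.5167 × 1.8 + 491.67 = 1021.80°R.

1021.80°R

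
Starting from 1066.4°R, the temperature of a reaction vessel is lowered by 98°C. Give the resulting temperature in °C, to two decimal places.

221.29°C

Initial temperature in Celsius: (1066.4 - 491.67) × 5/9 = 319.2944°C.
Final Celsius temperature: 319.2944 - 98.0000 = 221.2944°C.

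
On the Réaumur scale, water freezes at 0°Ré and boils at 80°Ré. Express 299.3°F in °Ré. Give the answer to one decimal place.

First in Celsius: (299.3 - 32) × 5/9 = 148.5000°C.
Linearly onto the Réaumur scale: 0 + (148.5000 / 100) × (80 - 0) = 118.8°Ré.

118.8°Ré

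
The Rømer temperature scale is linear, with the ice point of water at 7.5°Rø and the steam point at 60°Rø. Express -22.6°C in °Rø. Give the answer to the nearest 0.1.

-4.4°Rø

Linearly onto the Rømer scale: 7.5 + (-22.6000 / 100) × (60 - 7.5) = -4.4°Rø.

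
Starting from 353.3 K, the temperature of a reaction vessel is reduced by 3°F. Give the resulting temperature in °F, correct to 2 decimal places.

Initial temperature in Celsius: 353.3 - 273.15 = 80.1500°C.
The 3°F change is an interval, so only the factor 5/9 applies: -3 × 5/9 = -1.6667°C.
Final Celsius temperature: 80.1500 - 1.6667 = 78.4833°C.
In Fahrenheit: 78.4833 × 1.8 + 32 = 173.27°F.

173.27°F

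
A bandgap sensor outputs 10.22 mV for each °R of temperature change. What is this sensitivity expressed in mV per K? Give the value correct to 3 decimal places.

Since only a temperature interval is involved, the additive offset between the scales drops out.
A change of 1 K is a change of 1.8°R, so per K the value is 10.22 × 1.8 = 18.396.

18.396 mV per K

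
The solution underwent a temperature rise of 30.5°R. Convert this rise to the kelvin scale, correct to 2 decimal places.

16.94 K

An interval of 1°R corresponds to 5/9 K.
30.5 × 5/9 = 16.94.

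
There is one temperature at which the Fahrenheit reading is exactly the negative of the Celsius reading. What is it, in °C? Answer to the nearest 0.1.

-11.4°C

Let C be the Celsius reading. The Fahrenheit reading is F = 1.8·C + 32.
Require F = -1·C: 1.8·C + 32 = -1·C.
(2.8)·C = -32  ⇒  C = -11.4.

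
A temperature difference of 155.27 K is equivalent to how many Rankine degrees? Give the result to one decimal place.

An interval of 1 K corresponds to 1.8°R.
155.27 × 1.8 = 279.5.

279.5°R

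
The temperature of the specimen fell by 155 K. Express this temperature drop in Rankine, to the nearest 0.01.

279.00°R

For a temperature interval the offset drops out; only the factor 1.8 applies.
155 × 1.8 = 279.00.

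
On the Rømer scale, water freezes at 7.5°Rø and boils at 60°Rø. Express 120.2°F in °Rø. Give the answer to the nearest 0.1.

First in Celsius: (120.2 - 32) × 5/9 = 49.0000°C.
Linearly onto the Rømer scale: 7.5 + (49.0000 / 100) × (60 - 7.5) = 33.2°Rø.

33.2°Rø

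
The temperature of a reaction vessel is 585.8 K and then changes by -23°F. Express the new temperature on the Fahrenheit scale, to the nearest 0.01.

571.77°F

Initial temperature in Celsius: 585.8 - 273.15 = 312.6500°C.
The 23°F change is an interval, so only the factor 5/9 applies: -23 × 5/9 = -12.7778°C.
Final Celsius temperature: 312.6500 - 12.7778 = 299.8722°C.
In Fahrenheit: 299.8722 × 1.8 + 32 = 571.77°F.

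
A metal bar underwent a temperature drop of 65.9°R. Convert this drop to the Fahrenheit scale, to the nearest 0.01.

65.90°F

Rankine and Fahrenheit degrees are the same size, so the interval is unchanged: 65.90.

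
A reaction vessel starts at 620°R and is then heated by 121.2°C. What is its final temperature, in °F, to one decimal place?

378.5°F

Initial temperature in Celsius: (620 - 491.67) × 5/9 = 71.2944°C.
Final Celsius temperature: 71.2944 + 121.2000 = 192.4944°C.
In Fahrenheit: 192.4944 × 1.8 + 32 = 378.5°F.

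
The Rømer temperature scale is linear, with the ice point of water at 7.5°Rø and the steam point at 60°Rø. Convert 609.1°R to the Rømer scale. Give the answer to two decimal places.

First in Celsius: (609.1 - 491.67) × 5/9 = 65.2389°C.
Linearly onto the Rømer scale: 7.5 + (65.2389 / 100) × (60 - 7.5) = 41.75°Rø.

41.75°Rø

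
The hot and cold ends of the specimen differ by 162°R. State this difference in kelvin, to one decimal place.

90.0 K

Only the scale ratio 5/9 matters for a change in temperature.
162 × 5/9 = 90.0.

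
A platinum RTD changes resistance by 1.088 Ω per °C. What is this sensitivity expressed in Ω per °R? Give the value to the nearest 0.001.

Since only a temperature interval is involved, the additive offset between the scales drops out.
A change of 1°R is a change of 5/9°C, so per °R the value is 1.088 × 5/9 = 0.604.

0.604 Ω per °R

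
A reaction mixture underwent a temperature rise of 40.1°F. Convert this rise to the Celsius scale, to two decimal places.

An interval of 1°F corresponds to 5/9°C.
40.1 × 5/9 = 22.28.

22.28°C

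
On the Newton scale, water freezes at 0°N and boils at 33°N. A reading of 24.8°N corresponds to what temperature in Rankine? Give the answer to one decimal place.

626.9°R

Linear interpolation between the fixed points: C = (24.8 - 0) × 100 / (33 - 0) = 75.1515°C.
Then 75.1515 × 1.8 + 491.67 = 626.9°R.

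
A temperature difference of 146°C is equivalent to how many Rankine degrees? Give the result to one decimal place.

262.8°R

For a temperature interval the offset drops out; only the factor 1.8 applies.
146 × 1.8 = 262.8.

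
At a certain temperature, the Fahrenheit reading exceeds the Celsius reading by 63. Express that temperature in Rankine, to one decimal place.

561.4°R

Let x be the Fahrenheit reading; then the Celsius reading is 5/9·x - 17.7778.
(5/9·x - 17.7778) - x = -63  ⇒  (-4/9)·x = -45.2222  ⇒  x = 101.7500°F.
In Celsius: (101.75 - 32) × 5/9 = 38.7500°C.
In Rankine: 38.7500 × 1.8 + 491.67 = 561.4°R.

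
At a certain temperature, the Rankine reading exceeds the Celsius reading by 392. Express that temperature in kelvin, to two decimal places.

Let x be the Rankine reading; then the Celsius reading is 5/9·x - 273.15.
(5/9·x - 273.15) - x = -392  ⇒  (-4/9)·x = -118.85  ⇒  x = 267.4125°R.
In Celsius: (267.4125 - 491.67) × 5/9 = -124.5875°C.
In kelvin: -124.5875 + 273.15 = 148.56 K.

148.56 K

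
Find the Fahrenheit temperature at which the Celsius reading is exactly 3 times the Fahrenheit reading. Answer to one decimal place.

Let F be the Fahrenheit reading. The Celsius reading is C = 5/9·F - 17.7778.
Require C = 3·F: 5/9·F - 17.7778 = 3·F.
(-22/9)·F = 17.7778  ⇒  F = -7.3.

-7.3°F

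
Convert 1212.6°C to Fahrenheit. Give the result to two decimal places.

2214.68°F

In Fahrenheit: 1212.6000 × 1.8 + 32 = 2214.68°F.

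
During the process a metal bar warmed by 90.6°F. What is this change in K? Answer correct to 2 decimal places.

An interval of 1°F corresponds to 5/9 K.
90.6 × 5/9 = 50.33.

50.33 K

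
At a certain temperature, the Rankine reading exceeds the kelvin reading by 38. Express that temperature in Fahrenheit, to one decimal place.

Let x be the Rankine reading; then the kelvin reading is 5/9·x.
(5/9·x) - x = -38  ⇒  (-4/9)·x = -38  ⇒  x = 85.5000°R.
In Celsius: (85.5 - 491.67) × 5/9 = -225.6500°C.
In Fahrenheit: -225.6500 × 1.8 + 32 = -374.2°F.

-374.2°F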